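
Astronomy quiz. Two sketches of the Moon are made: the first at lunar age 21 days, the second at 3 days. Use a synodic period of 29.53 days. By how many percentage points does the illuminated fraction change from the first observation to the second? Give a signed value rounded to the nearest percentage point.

First observation: θ = 360°·21/29.53 = 256.0°, so f = 0.621.
Second observation: θ = 36.6°, f = 0.098.
Δf = 0.098 − 0.621 = -0.522, i.e. -52 pp.

-52 percentage points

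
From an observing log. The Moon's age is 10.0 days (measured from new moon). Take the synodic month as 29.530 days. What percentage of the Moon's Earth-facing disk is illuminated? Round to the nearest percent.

76%

Phase angle: θ = 360°·(10.0 d)/(29.530 d) = 121.9°.
cos 121.9° = (-0.529), so f = (1 − (-0.529))/2 = 0.764, so 76%.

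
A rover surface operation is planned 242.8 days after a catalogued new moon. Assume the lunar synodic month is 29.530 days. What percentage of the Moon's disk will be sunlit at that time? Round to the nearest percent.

242.8/29.530 = 8.222 lunations, so 8 complete cycles and 6.56 d into the next.
Elongation θ = 360° × 6.56/29.530 ≈ 80.0°.
With cos θ = 0.174, the lit fraction is (1 − 0.174)/2 ≈ 0.413, so 41%.

41%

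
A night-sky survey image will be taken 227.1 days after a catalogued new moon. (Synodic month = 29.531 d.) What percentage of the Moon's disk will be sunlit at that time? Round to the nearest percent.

227.1 d spans 7 complete synodic months (7 × 29.531 = 206.72 d) plus 20.38 d.
Phase angle: θ = 360°·(20.38 d)/(29.531 d) = 248.5°.
With cos θ = (-0.367), the lit fraction is (1 − (-0.367))/2 ≈ 0.683, so 68%.

68%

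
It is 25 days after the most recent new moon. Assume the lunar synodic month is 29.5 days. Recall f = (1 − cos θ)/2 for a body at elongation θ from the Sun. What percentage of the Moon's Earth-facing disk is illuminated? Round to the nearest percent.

Elongation θ = 360° × 25/29.5 ≈ 305.1°.
cos 305.1° = 0.575, so f = (1 − 0.575)/2 = 0.213, so 21%.

21%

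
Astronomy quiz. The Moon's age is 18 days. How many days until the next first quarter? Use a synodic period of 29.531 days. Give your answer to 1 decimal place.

First quarter is 0.25 of the way through the cycle: age 0.25 × 29.531 = 7.383 d.
Already past this cycle's first quarter; the next is at 7.383 + 29.531 = 36.914 d, so 36.914 − 18 = 18.914 days.

18.9 days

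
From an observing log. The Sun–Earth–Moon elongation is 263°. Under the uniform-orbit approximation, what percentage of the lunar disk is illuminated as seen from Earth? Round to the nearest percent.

f = (1 − cos 263°)/2 = (1 − (-0.122))/2 ≈ 0.561, i.e. 56%.

56%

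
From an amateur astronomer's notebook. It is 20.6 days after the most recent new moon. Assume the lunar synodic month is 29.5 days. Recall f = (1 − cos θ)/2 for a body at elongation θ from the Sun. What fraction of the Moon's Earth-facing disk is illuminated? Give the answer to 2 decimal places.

The Moon has covered 20.6/29.5 of its cycle, so θ ≈ 360° × 20.6/29.5 = 251.4°.
Illuminated fraction = (1 − cos 251.4°)/2 = (1 − (-0.319))/2 ≈ 0.660.

0.66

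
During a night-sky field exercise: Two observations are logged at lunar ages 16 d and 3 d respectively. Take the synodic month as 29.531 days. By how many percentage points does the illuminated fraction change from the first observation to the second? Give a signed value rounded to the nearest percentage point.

First observation: θ = 360°·16/29.531 = 195.0°, so f = 0.983.
Second observation: θ = 36.6°, f = 0.098.
Δf = 0.098 − 0.983 = -0.884, i.e. -88 pp.

-88 pp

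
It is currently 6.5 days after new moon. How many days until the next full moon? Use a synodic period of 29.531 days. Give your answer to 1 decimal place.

8.3 days

Full moon occurs at elongation 180°, i.e. at age 29.531 × 180/360 = 14.765 d.
That is 14.765 − 6.5 = 8.265 days ahead.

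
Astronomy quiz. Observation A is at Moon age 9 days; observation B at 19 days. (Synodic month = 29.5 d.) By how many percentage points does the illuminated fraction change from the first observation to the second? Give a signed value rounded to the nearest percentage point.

+14 percentage points

θ₁ = 360° × 9/29.5 = 109.8°, f₁ = (1 − cos θ₁)/2 = 0.670.
θ₂ = 360° × 19/29.5 = 231.9°, f₂ = (1 − cos θ₂)/2 = 0.809.
Change = f₂ − f₁ = +0.139 → +14 percentage points.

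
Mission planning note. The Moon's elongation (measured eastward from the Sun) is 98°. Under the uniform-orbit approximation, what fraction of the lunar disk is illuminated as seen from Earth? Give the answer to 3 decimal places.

Half-versine of 98°: (1 − (-0.139))/2 = 0.570.

0.570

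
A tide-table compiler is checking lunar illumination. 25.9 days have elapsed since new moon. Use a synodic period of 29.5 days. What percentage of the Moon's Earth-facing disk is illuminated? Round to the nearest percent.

Phase angle: θ = 360°·(25.9 d)/(29.5 d) = 316.1°.
Illuminated fraction = (1 − cos 316.1°)/2 = (1 − 0.720)/2 ≈ 0.140, so 14%.

14%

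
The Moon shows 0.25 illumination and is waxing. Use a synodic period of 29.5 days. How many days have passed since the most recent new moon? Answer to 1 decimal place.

4.9 days

cos θ = 1 − 2f = 0.500, giving a principal value of 60.0°.
Waxing ⇒ before full, so θ = 60.0°.
At 360°/29.5 d per day, 60.0° corresponds to 4.92 days.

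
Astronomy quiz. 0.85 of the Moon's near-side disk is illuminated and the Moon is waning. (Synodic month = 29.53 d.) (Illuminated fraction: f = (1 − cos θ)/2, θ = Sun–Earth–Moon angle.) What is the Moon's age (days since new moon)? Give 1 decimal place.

18.5 days

From f = (1 − cos θ)/2: cos θ = 1 − 2×0.85 = -0.700; arccos → 134.4°.
Waning ⇒ past full, so θ = 360° − 134.4° = 225.6°.
That fraction of the synodic month is 225.6/360 × 29.53 d ≈ 18.50 d.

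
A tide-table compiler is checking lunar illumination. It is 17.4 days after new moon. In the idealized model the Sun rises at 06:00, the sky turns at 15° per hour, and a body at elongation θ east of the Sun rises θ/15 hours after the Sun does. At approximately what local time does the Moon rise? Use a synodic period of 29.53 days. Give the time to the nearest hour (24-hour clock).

Phase angle: θ = 360°·(17.4 d)/(29.53 d) = 212.1°.
At 15° of sky rotation per hour, 212.1° corresponds to a 14.14 h lag.
06:00 + 14.14 h ≈ 20:08 → 20:00 to the nearest hour.

20:00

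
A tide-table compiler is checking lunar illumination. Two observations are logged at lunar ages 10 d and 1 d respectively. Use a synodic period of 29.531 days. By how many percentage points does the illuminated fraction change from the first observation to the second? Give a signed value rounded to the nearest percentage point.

θ₁ = 360° × 10/29.531 = 121.9°, f₁ = (1 − cos θ₁)/2 = 0.764.
θ₂ = 360° × 1/29.531 = 12.2°, f₂ = (1 − cos θ₂)/2 = 0.011.
Change = f₂ − f₁ = -0.753 → -75 percentage points.

-75 percentage points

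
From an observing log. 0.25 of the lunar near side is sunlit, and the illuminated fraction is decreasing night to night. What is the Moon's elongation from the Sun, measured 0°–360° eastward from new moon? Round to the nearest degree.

Invert f = (1 − cos θ)/2 to get cos θ = 1 − 2(0.25) = 0.500, hence θ₀ = arccos 0.500 = 60.0°.
A waning Moon lies in 180°–360°, so θ = 360° − 60.0° = 300.0°.

300°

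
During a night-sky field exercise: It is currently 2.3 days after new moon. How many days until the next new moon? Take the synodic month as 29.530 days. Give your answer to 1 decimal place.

One full lunation from the last new moon is 29.530 d; remaining = 29.530 − 2.3 = 27.230 d.

27.2 days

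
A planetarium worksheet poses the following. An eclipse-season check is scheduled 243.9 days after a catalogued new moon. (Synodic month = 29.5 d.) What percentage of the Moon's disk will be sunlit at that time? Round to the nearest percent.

243.9 d spans 8 complete synodic months (8 × 29.5 = 236.00 d) plus 7.90 d.
Elongation θ = 360° × 7.90/29.5 ≈ 96.4°.
Illuminated fraction = (1 − cos 96.4°)/2 = (1 − (-0.112))/2 ≈ 0.556, so 56%.

56%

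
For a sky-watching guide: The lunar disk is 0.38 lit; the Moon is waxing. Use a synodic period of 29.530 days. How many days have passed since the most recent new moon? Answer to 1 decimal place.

6.2 days

From f = (1 − cos θ)/2: cos θ = 1 − 2×0.38 = 0.240; arccos → 76.1°.
Waxing ⇒ before full, so θ = 76.1°.
That fraction of the synodic month is 76.1/360 × 29.530 d ≈ 6.24 d.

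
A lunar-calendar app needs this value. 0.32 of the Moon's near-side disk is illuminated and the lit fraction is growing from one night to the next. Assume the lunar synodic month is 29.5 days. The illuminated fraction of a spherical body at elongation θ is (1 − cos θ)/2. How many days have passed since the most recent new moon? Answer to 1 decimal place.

cos θ = 1 − 2f = 0.360, giving a principal value of 68.9°.
Waxing ⇒ before full, so θ = 68.9°.
That fraction of the synodic month is 68.9/360 × 29.5 d ≈ 5.65 d.

5.6 days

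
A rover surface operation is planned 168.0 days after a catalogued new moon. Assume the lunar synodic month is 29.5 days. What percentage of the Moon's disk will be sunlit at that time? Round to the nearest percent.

Reduce mod P: 168.0 − 5×29.5 = 20.50 d into the current lunation.
Phase angle: θ = 360°·(20.50 d)/(29.5 d) = 250.2°.
cos 250.2° = (-0.339), so f = (1 − (-0.339))/2 = 0.670, so 67%.

67%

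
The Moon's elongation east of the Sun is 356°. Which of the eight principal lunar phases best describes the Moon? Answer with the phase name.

new moon

The new moon sector spans roughly -22°–22°; 356° falls inside it.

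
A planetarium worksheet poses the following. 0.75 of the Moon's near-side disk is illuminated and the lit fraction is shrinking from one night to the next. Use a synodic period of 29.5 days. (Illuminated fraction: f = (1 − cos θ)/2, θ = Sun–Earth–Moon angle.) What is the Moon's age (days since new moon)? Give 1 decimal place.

Invert f = (1 − cos θ)/2 to get cos θ = 1 − 2(0.75) = -0.500, hence θ₀ = arccos -0.500 = 120.0°.
A waning Moon lies in 180°–360°, so θ = 360° − 120.0° = 240.0°.
Age = 29.5 × 240.0°/360° ≈ 19.67 days.

19.7 days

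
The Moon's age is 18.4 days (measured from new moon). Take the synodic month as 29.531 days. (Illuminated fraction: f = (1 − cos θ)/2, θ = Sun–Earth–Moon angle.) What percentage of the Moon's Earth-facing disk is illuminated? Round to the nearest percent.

86%

Elongation θ = 360° × 18.4/29.531 ≈ 224.3°.
cos 224.3° = (-0.716), so f = (1 − (-0.716))/2 = 0.858, so 86%.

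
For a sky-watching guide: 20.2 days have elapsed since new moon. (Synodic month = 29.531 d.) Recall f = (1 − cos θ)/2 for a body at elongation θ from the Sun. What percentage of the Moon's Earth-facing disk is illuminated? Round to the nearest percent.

The Moon has covered 20.2/29.531 of its cycle, so θ ≈ 360° × 20.2/29.531 = 246.2°.
Illuminated fraction = (1 − cos 246.2°)/2 = (1 − (-0.403))/2 ≈ 0.701, so 70%.

70%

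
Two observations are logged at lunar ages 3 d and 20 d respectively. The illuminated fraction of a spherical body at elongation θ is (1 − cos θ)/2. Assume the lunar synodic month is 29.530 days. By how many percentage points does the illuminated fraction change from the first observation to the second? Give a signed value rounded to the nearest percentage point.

First observation: θ = 360°·3/29.530 = 36.6°, so f = 0.098.
Second observation: θ = 243.8°, f = 0.721.
Δf = 0.721 − 0.098 = +0.622, i.e. +62 pp.

+62 pp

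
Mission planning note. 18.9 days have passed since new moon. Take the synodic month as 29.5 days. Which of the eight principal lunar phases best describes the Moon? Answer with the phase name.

θ ≈ 360° × 18.9/29.5 = 231°, which falls in the waning gibbous sector.

waning gibbous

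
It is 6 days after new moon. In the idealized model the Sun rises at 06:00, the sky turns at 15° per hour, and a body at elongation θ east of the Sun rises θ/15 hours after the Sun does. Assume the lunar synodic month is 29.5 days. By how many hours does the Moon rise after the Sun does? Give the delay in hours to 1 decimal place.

Elongation θ = 360° × 6/29.5 ≈ 73.2°.
The Moon trails the Sun by θ/15 = 73.2/15 ≈ 4.88 hours.
So the Moon rises 4.88 h after the Sun.

4.9 h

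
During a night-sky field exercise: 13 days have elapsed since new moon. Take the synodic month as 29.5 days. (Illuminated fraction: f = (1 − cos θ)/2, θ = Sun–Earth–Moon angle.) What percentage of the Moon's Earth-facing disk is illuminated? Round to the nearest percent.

The Moon has covered 13/29.5 of its cycle, so θ ≈ 360° × 13/29.5 = 158.6°.
With cos θ = (-0.931), the lit fraction is (1 − (-0.931))/2 ≈ 0.966, so 97%.

97%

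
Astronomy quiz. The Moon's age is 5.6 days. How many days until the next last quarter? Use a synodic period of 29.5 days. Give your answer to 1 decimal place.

16.5 days

Last quarter occurs at elongation 270°, i.e. at age 29.5 × 270/360 = 22.125 d.
So 16.525 days remain (22.125 − 5.6).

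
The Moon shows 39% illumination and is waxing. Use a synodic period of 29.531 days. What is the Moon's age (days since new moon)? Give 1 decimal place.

Invert f = (1 − cos θ)/2 to get cos θ = 1 − 2(0.39) = 0.220, hence θ₀ = arccos 0.220 = 77.3°.
Waxing ⇒ before full, so θ = 77.3°.
Age = 29.531 × 77.3°/360° ≈ 6.34 days.

6.3 days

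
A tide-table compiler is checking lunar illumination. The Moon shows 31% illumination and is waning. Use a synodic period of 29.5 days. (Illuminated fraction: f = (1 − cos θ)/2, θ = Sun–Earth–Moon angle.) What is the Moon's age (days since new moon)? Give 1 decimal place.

24.0 days

From f = (1 − cos θ)/2: cos θ = 1 − 2×0.31 = 0.380; arccos → 67.7°.
Waning ⇒ past full, so θ = 360° − 67.7° = 292.3°.
At 360°/29.5 d per day, 292.3° corresponds to 23.96 days.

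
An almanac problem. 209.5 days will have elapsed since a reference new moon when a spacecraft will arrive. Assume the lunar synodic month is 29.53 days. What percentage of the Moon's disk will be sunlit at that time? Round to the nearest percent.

9%

Reduce mod P: 209.5 − 7×29.53 = 2.79 d into the current lunation.
Phase angle: θ = 360°·(2.79 d)/(29.53 d) = 34.0°.
With cos θ = 0.829, the lit fraction is (1 − 0.829)/2 ≈ 0.086, so 9%.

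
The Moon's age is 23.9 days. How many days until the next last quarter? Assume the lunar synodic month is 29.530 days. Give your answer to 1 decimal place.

27.8 days

Last quarter occurs at elongation 270°, i.e. at age 29.530 × 270/360 = 22.148 d.
Already past this cycle's last quarter; the next is at 22.148 + 29.530 = 51.678 d, so 51.678 − 23.9 = 27.778 days.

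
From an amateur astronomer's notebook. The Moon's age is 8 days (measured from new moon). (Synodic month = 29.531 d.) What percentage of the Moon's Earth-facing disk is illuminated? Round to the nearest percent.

57%

The Moon has covered 8/29.531 of its cycle, so θ ≈ 360° × 8/29.531 = 97.5°.
cos 97.5° = (-0.131), so f = (1 − (-0.131))/2 = 0.565, so 57%.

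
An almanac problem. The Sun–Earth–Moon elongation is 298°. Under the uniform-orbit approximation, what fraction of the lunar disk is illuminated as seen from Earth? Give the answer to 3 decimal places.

Half-versine of 298°: (1 − 0.469)/2 = 0.265.

0.265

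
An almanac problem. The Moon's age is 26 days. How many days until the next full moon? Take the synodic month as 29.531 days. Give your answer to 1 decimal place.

Full moon occurs at elongation 180°, i.e. at age 29.531 × 180/360 = 14.765 d.
This lunation's full moon (14.765 d) has passed, so add one period: 44.296 − 26 = 18.296 days.

18.3 days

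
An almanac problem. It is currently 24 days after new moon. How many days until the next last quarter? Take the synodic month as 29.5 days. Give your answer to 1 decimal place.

27.6 days

Last quarter is 0.75 of the way through the cycle: age 0.75 × 29.5 = 22.125 d.
Already past this cycle's last quarter; the next is at 22.125 + 29.5 = 51.625 d, so 51.625 − 24 = 27.625 days.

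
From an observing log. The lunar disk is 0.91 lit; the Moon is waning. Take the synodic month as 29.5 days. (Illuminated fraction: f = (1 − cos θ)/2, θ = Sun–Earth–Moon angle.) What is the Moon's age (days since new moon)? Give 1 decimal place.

17.6 days

Invert f = (1 − cos θ)/2 to get cos θ = 1 − 2(0.91) = -0.820, hence θ₀ = arccos -0.820 = 145.1°.
A waning Moon lies in 180°–360°, so θ = 360° − 145.1° = 214.9°.
At 360°/29.5 d per day, 214.9° corresponds to 17.61 days.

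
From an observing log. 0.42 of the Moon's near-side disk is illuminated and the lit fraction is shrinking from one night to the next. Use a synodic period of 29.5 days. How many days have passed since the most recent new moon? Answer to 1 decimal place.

22.9 days

Invert f = (1 − cos θ)/2 to get cos θ = 1 − 2(0.42) = 0.160, hence θ₀ = arccos 0.160 = 80.8°.
A waning Moon lies in 180°–360°, so θ = 360° − 80.8° = 279.2°.
That fraction of the synodic month is 279.2/360 × 29.5 d ≈ 22.88 d.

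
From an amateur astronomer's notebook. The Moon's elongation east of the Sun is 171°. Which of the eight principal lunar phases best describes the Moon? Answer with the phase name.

The full moon sector spans roughly 158°–202°; 171° falls inside it.

full moon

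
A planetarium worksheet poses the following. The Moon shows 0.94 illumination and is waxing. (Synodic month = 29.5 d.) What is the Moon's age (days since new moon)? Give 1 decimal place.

Invert f = (1 − cos θ)/2 to get cos θ = 1 − 2(0.94) = -0.880, hence θ₀ = arccos -0.880 = 151.6°.
Waxing ⇒ before full, so θ = 151.6°.
At 360°/29.5 d per day, 151.6° corresponds to 12.43 days.

12.4 days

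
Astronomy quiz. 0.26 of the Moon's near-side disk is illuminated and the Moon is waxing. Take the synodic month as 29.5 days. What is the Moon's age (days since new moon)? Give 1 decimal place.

From f = (1 − cos θ)/2: cos θ = 1 − 2×0.26 = 0.480; arccos → 61.3°.
The Moon is waxing (0°–180°), so θ = 61.3° directly.
At 360°/29.5 d per day, 61.3° corresponds to 5.02 days.

5.0 days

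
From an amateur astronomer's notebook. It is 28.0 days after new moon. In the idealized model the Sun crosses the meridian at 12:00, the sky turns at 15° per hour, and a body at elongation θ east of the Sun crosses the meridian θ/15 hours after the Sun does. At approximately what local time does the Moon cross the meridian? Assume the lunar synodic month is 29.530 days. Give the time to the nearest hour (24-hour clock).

The Moon has covered 28.0/29.530 of its cycle, so θ ≈ 360° × 28.0/29.530 = 341.3°.
At 15° of sky rotation per hour, 341.3° corresponds to a 22.76 h lag.
12:00 + 22.76 h ≈ 10:45 → 11:00 to the nearest hour.

11:00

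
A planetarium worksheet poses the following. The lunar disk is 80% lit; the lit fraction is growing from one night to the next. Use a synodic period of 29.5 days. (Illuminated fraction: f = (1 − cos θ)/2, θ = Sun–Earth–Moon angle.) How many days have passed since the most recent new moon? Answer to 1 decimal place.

Invert f = (1 − cos θ)/2 to get cos θ = 1 − 2(0.80) = -0.600, hence θ₀ = arccos -0.600 = 126.9°.
The Moon is waxing (0°–180°), so θ = 126.9° directly.
That fraction of the synodic month is 126.9/360 × 29.5 d ≈ 10.40 d.

10.4 days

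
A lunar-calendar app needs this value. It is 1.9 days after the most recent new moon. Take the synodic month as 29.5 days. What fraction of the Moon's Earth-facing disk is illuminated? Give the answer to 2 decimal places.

Phase angle: θ = 360°·(1.9 d)/(29.5 d) = 23.2°.
With cos θ = 0.919, the lit fraction is (1 − 0.919)/2 ≈ 0.040.

0.04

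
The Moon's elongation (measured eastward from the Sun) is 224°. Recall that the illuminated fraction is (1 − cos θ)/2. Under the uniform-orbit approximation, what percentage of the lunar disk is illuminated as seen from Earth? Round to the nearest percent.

cos 224° = (-0.719), so f = (1 − (-0.719))/2 = 0.860, i.e. 86%.

86%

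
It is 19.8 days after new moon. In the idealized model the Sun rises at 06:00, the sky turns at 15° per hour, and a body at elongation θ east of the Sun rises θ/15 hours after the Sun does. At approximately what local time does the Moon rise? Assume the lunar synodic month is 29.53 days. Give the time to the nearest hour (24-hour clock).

Elongation θ = 360° × 19.8/29.53 ≈ 241.4°.
At 15° of sky rotation per hour, 241.4° corresponds to a 16.09 h lag.
06:00 + 16.09 h ≈ 22:06 → 22:00 to the nearest hour.

22:00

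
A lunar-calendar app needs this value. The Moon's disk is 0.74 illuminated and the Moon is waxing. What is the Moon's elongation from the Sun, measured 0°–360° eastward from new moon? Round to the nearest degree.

119°

Invert f = (1 − cos θ)/2 to get cos θ = 1 − 2(0.74) = -0.480, hence θ₀ = arccos -0.480 = 118.7°.
Before full moon the principal value applies: θ = 118.7°.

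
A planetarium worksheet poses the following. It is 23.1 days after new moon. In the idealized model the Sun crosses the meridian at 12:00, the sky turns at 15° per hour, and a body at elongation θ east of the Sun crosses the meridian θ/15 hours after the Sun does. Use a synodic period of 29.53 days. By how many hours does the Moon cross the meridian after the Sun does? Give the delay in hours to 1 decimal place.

Elongation θ = 360° × 23.1/29.53 ≈ 281.6°.
Delay after the Sun = 281.6° / (15°/h) ≈ 18.77 h.
So the Moon crosses the meridian 18.77 h after the Sun.

18.8 h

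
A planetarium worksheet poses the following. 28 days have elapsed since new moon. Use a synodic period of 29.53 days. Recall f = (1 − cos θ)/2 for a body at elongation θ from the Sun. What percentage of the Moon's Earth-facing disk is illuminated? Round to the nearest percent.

Phase angle: θ = 360°·(28 d)/(29.53 d) = 341.3°.
cos 341.3° = 0.947, so f = (1 − 0.947)/2 = 0.026, so 3%.

3%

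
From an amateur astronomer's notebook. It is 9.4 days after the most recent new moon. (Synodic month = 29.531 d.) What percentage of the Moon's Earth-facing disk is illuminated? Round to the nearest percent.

71%

Elongation θ = 360° × 9.4/29.531 ≈ 114.6°.
Illuminated fraction = (1 − cos 114.6°)/2 = (1 − (-0.416))/2 ≈ 0.708, so 71%.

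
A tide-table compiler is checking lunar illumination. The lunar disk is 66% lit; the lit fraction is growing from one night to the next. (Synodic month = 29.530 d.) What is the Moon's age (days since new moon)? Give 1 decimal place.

8.9 days

From f = (1 − cos θ)/2: cos θ = 1 − 2×0.66 = -0.320; arccos → 108.7°.
Before full moon the principal value applies: θ = 108.7°.
That fraction of the synodic month is 108.7/360 × 29.530 d ≈ 8.91 d.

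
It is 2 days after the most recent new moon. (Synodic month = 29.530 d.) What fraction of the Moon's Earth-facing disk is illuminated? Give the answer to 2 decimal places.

0.04

The Moon has covered 2/29.530 of its cycle, so θ ≈ 360° × 2/29.530 = 24.4°.
With cos θ = 0.911, the lit fraction is (1 − 0.911)/2 ≈ 0.045.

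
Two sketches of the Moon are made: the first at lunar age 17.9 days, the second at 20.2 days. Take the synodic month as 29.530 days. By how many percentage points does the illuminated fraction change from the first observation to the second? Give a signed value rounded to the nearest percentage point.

θ₁ = 360° × 17.9/29.530 = 218.2°, f₁ = (1 − cos θ₁)/2 = 0.893.
θ₂ = 360° × 20.2/29.530 = 246.3°, f₂ = (1 − cos θ₂)/2 = 0.701.
Change = f₂ − f₁ = -0.192 → -19 percentage points.

-19 pp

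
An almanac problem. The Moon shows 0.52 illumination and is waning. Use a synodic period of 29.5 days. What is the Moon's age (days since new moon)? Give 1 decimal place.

21.9 days

From f = (1 − cos θ)/2: cos θ = 1 − 2×0.52 = -0.040; arccos → 92.3°.
A waning Moon lies in 180°–360°, so θ = 360° − 92.3° = 267.7°.
At 360°/29.5 d per day, 267.7° corresponds to 21.94 days.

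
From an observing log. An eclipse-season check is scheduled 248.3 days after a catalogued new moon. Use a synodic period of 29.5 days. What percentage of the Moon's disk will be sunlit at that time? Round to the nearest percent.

93%

248.3/29.5 = 8.417 lunations, so 8 complete cycles and 12.30 d into the next.
Phase angle: θ = 360°·(12.30 d)/(29.5 d) = 150.1°.
With cos θ = (-0.867), the lit fraction is (1 − (-0.867))/2 ≈ 0.933, so 93%.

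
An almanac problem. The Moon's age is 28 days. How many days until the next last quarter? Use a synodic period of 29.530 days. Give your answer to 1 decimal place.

23.7 days

Last quarter occurs at elongation 270°, i.e. at age 29.530 × 270/360 = 22.148 d.
This lunation's last quarter (22.148 d) has passed, so add one period: 51.678 − 28 = 23.678 days.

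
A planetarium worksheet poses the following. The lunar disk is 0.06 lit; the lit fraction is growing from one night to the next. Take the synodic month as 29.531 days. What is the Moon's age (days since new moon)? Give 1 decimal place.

Invert f = (1 − cos θ)/2 to get cos θ = 1 − 2(0.06) = 0.880, hence θ₀ = arccos 0.880 = 28.4°.
The Moon is waxing (0°–180°), so θ = 28.4° directly.
That fraction of the synodic month is 28.4/360 × 29.531 d ≈ 2.33 d.

2.3 days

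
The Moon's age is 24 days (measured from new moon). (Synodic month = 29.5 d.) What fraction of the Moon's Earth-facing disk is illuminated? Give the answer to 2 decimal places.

0.31

Phase angle: θ = 360°·(24 d)/(29.5 d) = 292.9°.
With cos θ = 0.389, the lit fraction is (1 − 0.389)/2 ≈ 0.306.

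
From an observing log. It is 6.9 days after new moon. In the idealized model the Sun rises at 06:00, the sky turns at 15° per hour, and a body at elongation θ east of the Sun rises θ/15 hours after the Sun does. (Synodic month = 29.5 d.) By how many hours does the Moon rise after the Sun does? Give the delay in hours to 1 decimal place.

5.6 h

Elongation θ = 360° × 6.9/29.5 ≈ 84.2°.
The Moon trails the Sun by θ/15 = 84.2/15 ≈ 5.61 hours.
So the Moon rises 5.61 h after the Sun.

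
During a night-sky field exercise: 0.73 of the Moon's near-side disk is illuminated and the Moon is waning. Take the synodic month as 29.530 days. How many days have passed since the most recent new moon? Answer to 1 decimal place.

Invert f = (1 − cos θ)/2 to get cos θ = 1 − 2(0.73) = -0.460, hence θ₀ = arccos -0.460 = 117.4°.
Since the Moon is past full (waning), take the reflex angle: θ = 360° − 117.4° = 242.6°.
Age = 29.530 × 242.6°/360° ≈ 19.90 days.

19.9 days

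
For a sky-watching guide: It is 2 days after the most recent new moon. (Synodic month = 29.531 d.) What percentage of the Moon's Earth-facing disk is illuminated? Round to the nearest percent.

Phase angle: θ = 360°·(2 d)/(29.531 d) = 24.4°.
With cos θ = 0.911, the lit fraction is (1 − 0.911)/2 ≈ 0.045, so 4%.

4%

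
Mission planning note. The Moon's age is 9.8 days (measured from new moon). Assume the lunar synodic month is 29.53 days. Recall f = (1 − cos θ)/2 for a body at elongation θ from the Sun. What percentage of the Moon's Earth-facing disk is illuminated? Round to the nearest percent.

75%

Elongation θ = 360° × 9.8/29.53 ≈ 119.5°.
Illuminated fraction = (1 − cos 119.5°)/2 = (1 − (-0.492))/2 ≈ 0.746, so 75%.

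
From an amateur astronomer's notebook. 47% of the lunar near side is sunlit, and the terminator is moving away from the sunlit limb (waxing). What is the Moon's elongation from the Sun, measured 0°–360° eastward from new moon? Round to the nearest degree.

87°

cos θ = 1 − 2f = 0.060, giving a principal value of 86.6°.
Waxing ⇒ before full, so θ = 86.6°.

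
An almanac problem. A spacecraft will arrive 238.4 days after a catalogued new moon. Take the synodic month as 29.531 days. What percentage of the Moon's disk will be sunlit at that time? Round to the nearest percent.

5%

Reduce mod P: 238.4 − 8×29.531 = 2.15 d into the current lunation.
Elongation θ = 360° × 2.15/29.531 ≈ 26.2°.
cos 26.2° = 0.897, so f = (1 − 0.897)/2 = 0.052, so 5%.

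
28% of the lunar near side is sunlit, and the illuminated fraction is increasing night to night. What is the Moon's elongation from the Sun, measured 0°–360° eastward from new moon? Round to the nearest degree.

64°

Invert f = (1 − cos θ)/2 to get cos θ = 1 − 2(0.28) = 0.440, hence θ₀ = arccos 0.440 = 63.9°.
The Moon is waxing (0°–180°), so θ = 63.9° directly.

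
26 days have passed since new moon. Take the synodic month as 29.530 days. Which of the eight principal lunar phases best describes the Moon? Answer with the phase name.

At 26/29.530 of the cycle, θ ≈ 317° — the waning crescent range.

waning crescent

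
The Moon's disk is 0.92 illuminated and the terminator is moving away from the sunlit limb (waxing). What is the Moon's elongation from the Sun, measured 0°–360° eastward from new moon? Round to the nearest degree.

147°

cos θ = 1 − 2f = -0.840, giving a principal value of 147.1°.
Before full moon the principal value applies: θ = 147.1°.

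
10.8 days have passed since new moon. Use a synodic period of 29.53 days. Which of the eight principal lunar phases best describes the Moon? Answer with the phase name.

waxing gibbous

At 10.8/29.53 of the cycle, θ ≈ 132° — the waxing gibbous range.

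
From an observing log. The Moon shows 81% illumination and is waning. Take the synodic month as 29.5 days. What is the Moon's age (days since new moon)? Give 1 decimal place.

cos θ = 1 − 2f = -0.620, giving a principal value of 128.3°.
A waning Moon lies in 180°–360°, so θ = 360° − 128.3° = 231.7°.
That fraction of the synodic month is 231.7/360 × 29.5 d ≈ 18.99 d.

19.0 days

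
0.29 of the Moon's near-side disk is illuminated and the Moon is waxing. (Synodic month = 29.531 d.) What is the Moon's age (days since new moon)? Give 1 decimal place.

5.3 days

Invert f = (1 − cos θ)/2 to get cos θ = 1 − 2(0.29) = 0.420, hence θ₀ = arccos 0.420 = 65.2°.
The Moon is waxing (0°–180°), so θ = 65.2° directly.
At 360°/29.531 d per day, 65.2° corresponds to 5.35 days.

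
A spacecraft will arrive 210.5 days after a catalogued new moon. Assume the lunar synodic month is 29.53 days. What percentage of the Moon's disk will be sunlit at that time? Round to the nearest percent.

15%

210.5/29.53 = 7.128 lunations, so 7 complete cycles and 3.79 d into the next.
The Moon has covered 3.79/29.53 of its cycle, so θ ≈ 360° × 3.79/29.53 = 46.2°.
cos 46.2° = 0.692, so f = (1 − 0.692)/2 = 0.154, so 15%.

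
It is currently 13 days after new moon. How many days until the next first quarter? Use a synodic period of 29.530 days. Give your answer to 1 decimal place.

23.9 days

First quarter occurs at elongation 90°, i.e. at age 29.530 × 90/360 = 7.383 d.
Already past this cycle's first quarter; the next is at 7.383 + 29.530 = 36.913 d, so 36.913 − 13 = 23.913 days.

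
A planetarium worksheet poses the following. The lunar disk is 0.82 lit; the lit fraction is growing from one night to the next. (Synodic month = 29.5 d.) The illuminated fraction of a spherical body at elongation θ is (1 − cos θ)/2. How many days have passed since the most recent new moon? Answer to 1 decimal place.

cos θ = 1 − 2f = -0.640, giving a principal value of 129.8°.
Waxing ⇒ before full, so θ = 129.8°.
That fraction of the synodic month is 129.8/360 × 29.5 d ≈ 10.64 d.

10.6 days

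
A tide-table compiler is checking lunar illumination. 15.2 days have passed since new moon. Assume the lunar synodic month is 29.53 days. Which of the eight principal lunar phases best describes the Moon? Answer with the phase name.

full moon

θ ≈ 360° × 15.2/29.53 = 185°, which falls in the full moon sector.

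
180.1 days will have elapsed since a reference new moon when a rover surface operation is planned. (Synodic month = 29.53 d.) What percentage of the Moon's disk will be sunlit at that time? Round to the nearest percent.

9%

180.1/29.53 = 6.099 lunations, so 6 complete cycles and 2.92 d into the next.
Phase angle: θ = 360°·(2.92 d)/(29.53 d) = 35.6°.
Illuminated fraction = (1 − cos 35.6°)/2 = (1 − 0.813)/2 ≈ 0.093, so 9%.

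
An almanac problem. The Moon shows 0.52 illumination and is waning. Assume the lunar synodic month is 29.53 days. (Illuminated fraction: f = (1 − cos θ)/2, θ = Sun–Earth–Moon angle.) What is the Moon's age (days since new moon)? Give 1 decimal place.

22.0 days

Invert f = (1 − cos θ)/2 to get cos θ = 1 − 2(0.52) = -0.040, hence θ₀ = arccos -0.040 = 92.3°.
Since the Moon is past full (waning), take the reflex angle: θ = 360° − 92.3° = 267.7°.
Age = 29.53 × 267.7°/360° ≈ 21.96 days.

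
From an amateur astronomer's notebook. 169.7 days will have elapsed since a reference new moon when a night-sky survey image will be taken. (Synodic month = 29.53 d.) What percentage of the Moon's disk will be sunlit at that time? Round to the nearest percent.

51%

Reduce mod P: 169.7 − 5×29.53 = 22.05 d into the current lunation.
Elongation θ = 360° × 22.05/29.53 ≈ 268.8°.
With cos θ = (-0.021), the lit fraction is (1 − (-0.021))/2 ≈ 0.510, so 51%.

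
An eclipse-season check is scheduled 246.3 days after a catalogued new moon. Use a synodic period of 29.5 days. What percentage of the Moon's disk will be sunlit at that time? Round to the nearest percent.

246.3 d spans 8 complete synodic months (8 × 29.5 = 236.00 d) plus 10.30 d.
The Moon has covered 10.30/29.5 of its cycle, so θ ≈ 360° × 10.30/29.5 = 125.7°.
cos 125.7° = (-0.583), so f = (1 − (-0.583))/2 = 0.792, so 79%.

79%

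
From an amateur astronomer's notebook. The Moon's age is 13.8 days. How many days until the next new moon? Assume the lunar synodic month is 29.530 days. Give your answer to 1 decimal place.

15.7 days

One full lunation from the last new moon is 29.530 d; remaining = 29.530 − 13.8 = 15.730 d.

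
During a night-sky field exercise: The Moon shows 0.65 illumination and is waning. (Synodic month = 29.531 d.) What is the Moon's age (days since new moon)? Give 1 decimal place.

Invert f = (1 − cos θ)/2 to get cos θ = 1 − 2(0.65) = -0.300, hence θ₀ = arccos -0.300 = 107.5°.
Since the Moon is past full (waning), take the reflex angle: θ = 360° − 107.5° = 252.5°.
Age = 29.531 × 252.5°/360° ≈ 20.72 days.

20.7 days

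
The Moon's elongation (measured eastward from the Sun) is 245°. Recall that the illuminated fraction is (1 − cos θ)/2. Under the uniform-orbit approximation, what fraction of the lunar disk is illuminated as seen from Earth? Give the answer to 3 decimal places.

Half-versine of 245°: (1 − (-0.423))/2 = 0.711.

0.711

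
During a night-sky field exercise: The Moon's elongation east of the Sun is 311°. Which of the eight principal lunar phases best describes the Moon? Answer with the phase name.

311° lies in the waning crescent sector of the 8-phase cycle.

waning crescent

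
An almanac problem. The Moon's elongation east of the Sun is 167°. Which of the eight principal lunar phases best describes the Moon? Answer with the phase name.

The full moon sector spans roughly 158°–202°; 167° falls inside it.

full moon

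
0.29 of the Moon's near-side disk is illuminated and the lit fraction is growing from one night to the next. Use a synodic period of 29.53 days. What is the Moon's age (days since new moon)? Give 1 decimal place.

From f = (1 − cos θ)/2: cos θ = 1 − 2×0.29 = 0.420; arccos → 65.2°.
The Moon is waxing (0°–180°), so θ = 65.2° directly.
That fraction of the synodic month is 65.2/360 × 29.53 d ≈ 5.35 d.

5.3 days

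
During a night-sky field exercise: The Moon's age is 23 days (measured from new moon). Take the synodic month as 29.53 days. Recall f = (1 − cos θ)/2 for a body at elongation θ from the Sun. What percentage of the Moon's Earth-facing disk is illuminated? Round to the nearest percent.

The Moon has covered 23/29.53 of its cycle, so θ ≈ 360° × 23/29.53 = 280.4°.
cos 280.4° = 0.180, so f = (1 − 0.180)/2 = 0.410, so 41%.

41%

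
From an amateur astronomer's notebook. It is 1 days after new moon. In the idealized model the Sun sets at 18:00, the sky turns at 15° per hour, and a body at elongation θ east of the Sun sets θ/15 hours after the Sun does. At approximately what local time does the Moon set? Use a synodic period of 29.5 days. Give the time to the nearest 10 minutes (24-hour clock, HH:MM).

18:50

Phase angle: θ = 360°·(1 d)/(29.5 d) = 12.2°.
Delay after the Sun = 12.2° / (15°/h) ≈ 0.81 h.
18:00 + 0.814 h ≈ 18:49 → 18:50 to the nearest ten minutes.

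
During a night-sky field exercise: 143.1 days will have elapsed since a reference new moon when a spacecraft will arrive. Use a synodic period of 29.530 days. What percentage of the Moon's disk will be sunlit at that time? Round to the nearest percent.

143.1/29.530 = 4.846 lunations, so 4 complete cycles and 24.98 d into the next.
The Moon has covered 24.98/29.530 of its cycle, so θ ≈ 360° × 24.98/29.530 = 304.5°.
cos 304.5° = 0.567, so f = (1 − 0.567)/2 = 0.217, so 22%.

22%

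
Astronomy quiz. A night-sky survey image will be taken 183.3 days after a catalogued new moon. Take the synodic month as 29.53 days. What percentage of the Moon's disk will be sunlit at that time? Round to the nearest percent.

183.3/29.53 = 6.207 lunations, so 6 complete cycles and 6.12 d into the next.
The Moon has covered 6.12/29.53 of its cycle, so θ ≈ 360° × 6.12/29.53 = 74.6°.
With cos θ = 0.265, the lit fraction is (1 − 0.265)/2 ≈ 0.367, so 37%.

37%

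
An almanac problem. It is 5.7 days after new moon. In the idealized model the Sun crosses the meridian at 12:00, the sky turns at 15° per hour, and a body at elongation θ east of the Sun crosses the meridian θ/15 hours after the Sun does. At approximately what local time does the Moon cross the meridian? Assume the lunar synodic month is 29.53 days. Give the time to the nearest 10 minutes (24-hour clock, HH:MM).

Phase angle: θ = 360°·(5.7 d)/(29.53 d) = 69.5°.
Delay after the Sun = 69.5° / (15°/h) ≈ 4.63 h.
12:00 + 4.633 h ≈ 16:38 → 16:40 to the nearest ten minutes.

16:40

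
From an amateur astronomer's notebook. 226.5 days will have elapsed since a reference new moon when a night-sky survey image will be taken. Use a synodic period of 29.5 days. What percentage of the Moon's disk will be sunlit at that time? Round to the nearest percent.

Reduce mod P: 226.5 − 7×29.5 = 20.00 d into the current lunation.
Elongation θ = 360° × 20.00/29.5 ≈ 244.1°.
cos 244.1° = (-0.437), so f = (1 − (-0.437))/2 = 0.719, so 72%.

72%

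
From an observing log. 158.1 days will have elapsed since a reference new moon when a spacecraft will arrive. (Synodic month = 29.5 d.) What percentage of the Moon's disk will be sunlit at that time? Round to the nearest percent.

82%

158.1 d spans 5 complete synodic months (5 × 29.5 = 147.50 d) plus 10.60 d.
Phase angle: θ = 360°·(10.60 d)/(29.5 d) = 129.4°.
With cos θ = (-0.634), the lit fraction is (1 − (-0.634))/2 ≈ 0.817, so 82%.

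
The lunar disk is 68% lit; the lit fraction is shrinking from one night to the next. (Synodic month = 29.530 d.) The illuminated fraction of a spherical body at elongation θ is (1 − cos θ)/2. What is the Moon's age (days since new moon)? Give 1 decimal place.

Invert f = (1 − cos θ)/2 to get cos θ = 1 − 2(0.68) = -0.360, hence θ₀ = arccos -0.360 = 111.1°.
Since the Moon is past full (waning), take the reflex angle: θ = 360° − 111.1° = 248.9°.
Age = 29.530 × 248.9°/360° ≈ 20.42 days.

20.4 days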